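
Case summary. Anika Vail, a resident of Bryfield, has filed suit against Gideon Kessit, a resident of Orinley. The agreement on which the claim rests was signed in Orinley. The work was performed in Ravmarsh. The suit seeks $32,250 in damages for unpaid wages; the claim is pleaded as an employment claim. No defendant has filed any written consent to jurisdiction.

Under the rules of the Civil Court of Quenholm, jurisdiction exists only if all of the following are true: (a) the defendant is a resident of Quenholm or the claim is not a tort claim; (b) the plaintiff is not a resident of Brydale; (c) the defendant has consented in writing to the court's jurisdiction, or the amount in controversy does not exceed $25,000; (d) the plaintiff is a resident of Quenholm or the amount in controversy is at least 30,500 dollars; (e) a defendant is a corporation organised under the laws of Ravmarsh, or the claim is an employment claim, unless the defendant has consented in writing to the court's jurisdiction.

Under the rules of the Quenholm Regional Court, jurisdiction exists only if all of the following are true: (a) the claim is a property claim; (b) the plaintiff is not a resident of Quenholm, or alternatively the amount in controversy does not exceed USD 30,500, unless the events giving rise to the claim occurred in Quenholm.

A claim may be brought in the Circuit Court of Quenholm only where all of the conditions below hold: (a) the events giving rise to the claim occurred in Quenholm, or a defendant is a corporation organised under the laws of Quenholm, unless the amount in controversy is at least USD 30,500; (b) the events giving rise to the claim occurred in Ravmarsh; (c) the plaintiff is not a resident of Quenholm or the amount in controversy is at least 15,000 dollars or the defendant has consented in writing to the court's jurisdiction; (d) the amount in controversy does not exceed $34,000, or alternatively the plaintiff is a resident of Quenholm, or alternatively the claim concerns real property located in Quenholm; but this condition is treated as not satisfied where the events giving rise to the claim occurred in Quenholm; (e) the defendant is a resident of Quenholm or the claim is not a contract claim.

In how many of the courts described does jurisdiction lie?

The Civil Court of Quenholm:
  (a) The claim is an employment claim, not a tort claim, so this disjunct is met. Condition met.
  (b) The plaintiff resides in Bryfield, which is not Brydale. Met.
  (c) No such written consent has been filed; the amount in controversy is USD 32,250, above the 25,000 dollars ceiling — no alternative holds. Not met.
  (d) The amount in controversy is 32,250 dollars, which meets the 30,500 dollars floor, so one alternative holds. Condition met.
  (e) The claim is an employment claim, so this disjunct is met. Met.
  → At least one condition fails; no jurisdiction.
The Quenholm Regional Court:
  (a) The claim is an employment claim, not a property claim. Not met.
  (b) The plaintiff resides in Bryfield, which is not Quenholm — that alternative is enough. Satisfied.
  → Not every requirement is met — no jurisdiction.
The Circuit Court of Quenholm:
  (a) The operative events occurred in Ravmarsh, not Quenholm; no defendant is a corporation — every alternative fails. But the amount in controversy is 32,250 dollars, which meets the $30,500 floor, and the 'unless' clause therefore excuses the requirement. Condition met.
  (b) The operative events occurred in Ravmarsh. Met.
  (c) The plaintiff resides in Bryfield, which is not Quenholm, so this disjunct is met. Condition met.
  (d) The amount in controversy is $32,250, within the 34,000 dollars ceiling, which satisfies one of the alternatives. The carve-out does not apply: the operative events occurred in Ravmarsh, not Quenholm. Met.
  (e) The claim is an employment claim, not a contract claim, so this disjunct is met. Condition met.
  → All conditions met; jurisdiction exists.
Courts with jurisdiction: the Circuit Court of Quenholm — 1 in total.

1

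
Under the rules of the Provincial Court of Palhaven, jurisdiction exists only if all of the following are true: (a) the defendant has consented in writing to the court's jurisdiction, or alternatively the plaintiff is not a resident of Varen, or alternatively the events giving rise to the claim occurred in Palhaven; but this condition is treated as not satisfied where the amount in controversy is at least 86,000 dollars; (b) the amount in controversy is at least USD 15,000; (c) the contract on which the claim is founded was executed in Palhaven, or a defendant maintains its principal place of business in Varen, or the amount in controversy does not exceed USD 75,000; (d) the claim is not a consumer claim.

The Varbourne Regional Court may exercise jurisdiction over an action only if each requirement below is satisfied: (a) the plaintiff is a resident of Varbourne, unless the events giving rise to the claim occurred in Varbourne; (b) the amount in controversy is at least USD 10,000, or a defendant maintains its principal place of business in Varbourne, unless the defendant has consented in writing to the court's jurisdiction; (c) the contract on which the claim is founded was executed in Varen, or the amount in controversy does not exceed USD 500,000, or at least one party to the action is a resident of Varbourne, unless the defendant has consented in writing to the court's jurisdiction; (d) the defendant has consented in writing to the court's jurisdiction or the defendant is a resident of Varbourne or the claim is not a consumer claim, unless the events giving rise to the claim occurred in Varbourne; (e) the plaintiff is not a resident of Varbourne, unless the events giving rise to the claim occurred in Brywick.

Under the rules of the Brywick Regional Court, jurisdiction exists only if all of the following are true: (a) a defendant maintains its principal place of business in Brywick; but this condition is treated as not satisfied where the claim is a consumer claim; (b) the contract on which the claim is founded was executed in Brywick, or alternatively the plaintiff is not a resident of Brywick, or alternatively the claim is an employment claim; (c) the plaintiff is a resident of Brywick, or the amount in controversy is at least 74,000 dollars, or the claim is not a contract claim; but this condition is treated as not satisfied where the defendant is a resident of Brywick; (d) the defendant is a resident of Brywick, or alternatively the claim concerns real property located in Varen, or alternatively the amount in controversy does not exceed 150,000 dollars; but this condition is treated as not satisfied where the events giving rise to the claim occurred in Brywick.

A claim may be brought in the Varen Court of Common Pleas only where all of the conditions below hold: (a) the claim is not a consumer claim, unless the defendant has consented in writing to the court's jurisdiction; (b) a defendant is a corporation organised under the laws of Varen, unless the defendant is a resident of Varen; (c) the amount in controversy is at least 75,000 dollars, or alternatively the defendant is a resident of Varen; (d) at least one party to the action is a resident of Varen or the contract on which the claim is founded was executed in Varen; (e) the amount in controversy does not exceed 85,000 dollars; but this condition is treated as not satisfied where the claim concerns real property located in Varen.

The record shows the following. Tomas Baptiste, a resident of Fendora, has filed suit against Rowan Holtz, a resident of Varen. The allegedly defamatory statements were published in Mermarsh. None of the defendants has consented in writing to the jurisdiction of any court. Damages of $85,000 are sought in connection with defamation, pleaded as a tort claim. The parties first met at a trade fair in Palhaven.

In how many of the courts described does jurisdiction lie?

1

The Provincial Court of Palhaven:
  (a) The plaintiff resides in Fendora, which is not Varen, so this disjunct is met. The exception is not triggered, since the amount in controversy is $85,000, below the USD 86,000 floor. Satisfied.
  (b) The amount in controversy is 85,000 dollars, which meets the 15,000 dollars floor. Condition met.
  (c) No contract (and hence no place of execution) is alleged; no defendant is a corporation; the amount in controversy is USD 85,000, above the USD 75,000 ceiling — no alternative holds. Condition not met.
  (d) The claim is a tort claim, not a consumer claim. Condition met.
  → No jurisdiction.
The Varbourne Regional Court:
  (a) The plaintiff resides in Fendora, not Varbourne. And the operative events occurred in Mermarsh, not Varbourne, so the proviso does not save it. Condition not met.
  (b) The amount in controversy is $85,000, which meets the 10,000 dollars floor — that alternative is enough. Satisfied.
  (c) The amount in controversy is 85,000 dollars, within the USD 500,000 ceiling, which satisfies one of the alternatives. Satisfied.
  (d) The claim is a tort claim, not a consumer claim, so one alternative holds. Satisfied.
  (e) The plaintiff resides in Fendora, which is not Varbourne. Met.
  → No jurisdiction.
The Brywick Regional Court:
  (a) No defendant is a corporation. Condition not met.
  (b) The plaintiff resides in Fendora, which is not Brywick, so this disjunct is met. Satisfied.
  (c) The amount in controversy is $85,000, which meets the 74,000 dollars floor, which satisfies one of the alternatives. The exception is not triggered, since the defendant resides in Varen, not Brywick. Met.
  (d) The amount in controversy is USD 85,000, within the 150,000 dollars ceiling, which satisfies one of the alternatives. The exception is not triggered, since the operative events occurred in Mermarsh, not Brywick. Condition met.
  → At least one condition fails; no jurisdiction.
The Varen Court of Common Pleas:
  (a) The claim is a tort claim, not a consumer claim. Met.
  (b) No defendant is a corporation. However, the defendant resides in Varen, so the 'unless' proviso supplies this condition. Condition met.
  (c) The amount in controversy is USD 85,000, which meets the USD 75,000 floor — that alternative is enough. Condition met.
  (d) Rowan Holtz resides in Varen, so one alternative holds. Met.
  (e) The amount in controversy is $85,000, within the 85,000 dollars ceiling. The exception is not triggered, since the claim does not concern real property. Met.
  → The court has jurisdiction.
Courts with jurisdiction: the Varen Court of Common Pleas — 1 in total.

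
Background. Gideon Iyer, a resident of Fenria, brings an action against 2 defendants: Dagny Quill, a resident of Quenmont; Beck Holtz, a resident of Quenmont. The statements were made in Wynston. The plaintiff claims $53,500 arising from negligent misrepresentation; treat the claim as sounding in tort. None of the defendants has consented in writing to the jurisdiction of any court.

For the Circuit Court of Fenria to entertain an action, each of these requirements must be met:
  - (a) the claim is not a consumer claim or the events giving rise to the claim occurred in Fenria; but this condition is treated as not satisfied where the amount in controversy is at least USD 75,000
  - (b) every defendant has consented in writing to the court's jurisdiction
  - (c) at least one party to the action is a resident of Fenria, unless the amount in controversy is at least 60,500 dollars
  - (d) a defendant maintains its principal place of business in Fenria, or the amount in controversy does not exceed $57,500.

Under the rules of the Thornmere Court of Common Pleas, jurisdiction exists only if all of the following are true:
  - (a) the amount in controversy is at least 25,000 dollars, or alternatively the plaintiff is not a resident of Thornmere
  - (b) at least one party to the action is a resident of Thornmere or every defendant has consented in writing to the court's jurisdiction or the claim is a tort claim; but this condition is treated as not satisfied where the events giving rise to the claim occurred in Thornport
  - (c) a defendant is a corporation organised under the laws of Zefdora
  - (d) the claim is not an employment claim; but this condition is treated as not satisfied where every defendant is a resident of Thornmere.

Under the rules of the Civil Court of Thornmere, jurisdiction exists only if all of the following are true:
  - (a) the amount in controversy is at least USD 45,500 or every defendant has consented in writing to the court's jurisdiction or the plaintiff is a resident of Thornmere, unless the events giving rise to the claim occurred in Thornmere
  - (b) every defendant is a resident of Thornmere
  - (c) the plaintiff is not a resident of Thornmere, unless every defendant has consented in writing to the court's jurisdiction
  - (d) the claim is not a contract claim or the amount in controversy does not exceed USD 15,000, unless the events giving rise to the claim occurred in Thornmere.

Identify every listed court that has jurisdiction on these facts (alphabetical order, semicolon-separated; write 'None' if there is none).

The Circuit Court of Fenria:
  (a) The claim is a tort claim, not a consumer claim — that alternative is enough. The carve-out does not apply: the amount in controversy is USD 53,500, below the 75,000 dollars floor. Condition met.
  (b) No such written consent has been filed. Condition not met.
  (c) Gideon Iyer resides in Fenria. Met.
  (d) The amount in controversy is 53,500 dollars, within the USD 57,500 ceiling, so this disjunct is met. Condition met.
  → The court lacks jurisdiction.
The Thornmere Court of Common Pleas:
  (a) The amount in controversy is USD 53,500, which meets the USD 25,000 floor, which satisfies one of the alternatives. Met.
  (b) The claim is a tort claim — that alternative is enough. And the carve-out is inapplicable — the operative events occurred in Wynston, not Thornport. Satisfied.
  (c) No defendant is a corporation. Condition not met.
  (d) The claim is a tort claim, not an employment claim. The exception is not triggered, since the defendants reside as follows — Dagny Quill in Quenmont, Beck Holtz in Quenmont — not all in Thornmere. Condition met.
  → At least one condition fails; no jurisdiction.
The Civil Court of Thornmere:
  (a) The amount in controversy is USD 53,500, which meets the 45,500 dollars floor, which satisfies one of the alternatives. Condition met.
  (b) The defendants reside as follows — Dagny Quill in Quenmont, Beck Holtz in Quenmont — not all in Thornmere. Not satisfied.
  (c) The plaintiff resides in Fenria, which is not Thornmere. Satisfied.
  (d) The claim is a tort claim, not a contract claim, so one alternative holds. Satisfied.
  → At least one condition fails; no jurisdiction.

None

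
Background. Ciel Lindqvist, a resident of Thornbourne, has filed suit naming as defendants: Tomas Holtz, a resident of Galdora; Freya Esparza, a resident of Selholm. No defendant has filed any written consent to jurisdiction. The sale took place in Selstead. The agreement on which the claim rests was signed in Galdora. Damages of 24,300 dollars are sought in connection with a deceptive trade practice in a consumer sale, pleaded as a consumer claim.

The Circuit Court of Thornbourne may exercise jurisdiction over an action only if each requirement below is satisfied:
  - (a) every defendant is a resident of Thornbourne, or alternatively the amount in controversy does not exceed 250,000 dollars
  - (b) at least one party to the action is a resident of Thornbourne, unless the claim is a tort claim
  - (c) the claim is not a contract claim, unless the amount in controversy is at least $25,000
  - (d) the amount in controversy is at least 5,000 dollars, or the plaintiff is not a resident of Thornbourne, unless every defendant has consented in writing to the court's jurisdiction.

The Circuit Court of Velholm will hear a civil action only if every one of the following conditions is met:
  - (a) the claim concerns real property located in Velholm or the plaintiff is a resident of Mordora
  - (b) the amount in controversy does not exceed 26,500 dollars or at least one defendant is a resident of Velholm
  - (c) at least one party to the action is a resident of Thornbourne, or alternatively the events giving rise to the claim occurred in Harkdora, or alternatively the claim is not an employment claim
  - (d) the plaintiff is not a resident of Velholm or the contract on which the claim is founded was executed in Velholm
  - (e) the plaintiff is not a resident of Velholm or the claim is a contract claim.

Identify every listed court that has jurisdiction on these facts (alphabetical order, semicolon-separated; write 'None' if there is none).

the Circuit Court of Thornbourne

The Circuit Court of Thornbourne:
  (a) The amount in controversy is $24,300, within the 250,000 dollars ceiling, so this disjunct is met. Condition met.
  (b) Ciel Lindqvist resides in Thornbourne. Met.
  (c) The claim is a consumer claim, not a contract claim. Satisfied.
  (d) The amount in controversy is $24,300, which meets the 5,000 dollars floor, so this disjunct is met. Met.
  → All conditions met; jurisdiction exists.
The Circuit Court of Velholm:
  (a) The claim does not concern real property; the plaintiff resides in Thornbourne, not Mordora — none of the alternatives is met. Not met.
  (b) The amount in controversy is 24,300 dollars, within the $26,500 ceiling, which satisfies one of the alternatives. Satisfied.
  (c) Ciel Lindqvist resides in Thornbourne, so one alternative holds. Satisfied.
  (d) The plaintiff resides in Thornbourne, which is not Velholm — that alternative is enough. Met.
  (e) The plaintiff resides in Thornbourne, which is not Velholm, so one alternative holds. Met.
  → No jurisdiction.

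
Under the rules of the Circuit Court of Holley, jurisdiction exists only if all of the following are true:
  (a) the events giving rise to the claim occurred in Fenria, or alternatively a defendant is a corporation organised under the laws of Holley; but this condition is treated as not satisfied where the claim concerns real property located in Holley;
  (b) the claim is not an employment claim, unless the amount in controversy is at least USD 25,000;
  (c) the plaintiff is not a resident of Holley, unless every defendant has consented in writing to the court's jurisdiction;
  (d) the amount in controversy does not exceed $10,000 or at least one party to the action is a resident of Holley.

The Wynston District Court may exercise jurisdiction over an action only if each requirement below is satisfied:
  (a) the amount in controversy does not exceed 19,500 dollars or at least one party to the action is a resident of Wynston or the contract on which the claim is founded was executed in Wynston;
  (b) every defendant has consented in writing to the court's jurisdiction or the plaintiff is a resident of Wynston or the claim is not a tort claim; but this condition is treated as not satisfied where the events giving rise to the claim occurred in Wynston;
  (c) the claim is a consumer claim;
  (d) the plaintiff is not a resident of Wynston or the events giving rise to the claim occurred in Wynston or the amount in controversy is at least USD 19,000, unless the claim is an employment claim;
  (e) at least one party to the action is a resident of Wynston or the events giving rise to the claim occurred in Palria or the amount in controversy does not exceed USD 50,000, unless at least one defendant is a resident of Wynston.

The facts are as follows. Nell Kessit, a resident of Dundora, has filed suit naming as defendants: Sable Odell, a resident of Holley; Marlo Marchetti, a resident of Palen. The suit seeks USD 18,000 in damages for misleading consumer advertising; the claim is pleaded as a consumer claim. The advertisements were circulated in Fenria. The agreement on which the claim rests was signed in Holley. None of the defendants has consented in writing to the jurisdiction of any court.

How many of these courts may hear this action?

2

The Circuit Court of Holley:
  (a) The operative events occurred in Fenria, so one alternative holds. The exception is not triggered, since the claim does not concern real property. Satisfied.
  (b) The claim is a consumer claim, not an employment claim. Satisfied.
  (c) The plaintiff resides in Dundora, which is not Holley. Satisfied.
  (d) Sable Odell resides in Holley — that alternative is enough. Met.
  → All conditions met; jurisdiction exists.
The Wynston District Court:
  (a) The amount in controversy is $18,000, within the 19,500 dollars ceiling, which satisfies one of the alternatives. Met.
  (b) The claim is a consumer claim, not a tort claim — that alternative is enough. The carve-out does not apply: the operative events occurred in Fenria, not Wynston. Satisfied.
  (c) The claim is a consumer claim. Satisfied.
  (d) The plaintiff resides in Dundora, which is not Wynston, so this disjunct is met. Condition met.
  (e) The amount in controversy is USD 18,000, within the USD 50,000 ceiling, so one alternative holds. Satisfied.
  → Jurisdiction lies.
Courts with jurisdiction: the Circuit Court of Holley, the Wynston District Court — 2 in total.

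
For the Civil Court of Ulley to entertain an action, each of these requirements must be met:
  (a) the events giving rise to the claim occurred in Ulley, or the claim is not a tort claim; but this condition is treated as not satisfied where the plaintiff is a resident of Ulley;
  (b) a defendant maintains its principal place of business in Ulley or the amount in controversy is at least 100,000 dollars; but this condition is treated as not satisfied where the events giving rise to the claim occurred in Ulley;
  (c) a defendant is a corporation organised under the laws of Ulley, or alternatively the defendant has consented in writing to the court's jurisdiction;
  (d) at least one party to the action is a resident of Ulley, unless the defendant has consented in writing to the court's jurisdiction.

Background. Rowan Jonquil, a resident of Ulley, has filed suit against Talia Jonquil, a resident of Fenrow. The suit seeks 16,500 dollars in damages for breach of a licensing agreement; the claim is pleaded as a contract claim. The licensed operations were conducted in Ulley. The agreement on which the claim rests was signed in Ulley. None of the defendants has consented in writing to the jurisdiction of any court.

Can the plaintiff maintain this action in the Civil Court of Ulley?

The Civil Court of Ulley:
  (a) The operative events occurred in Ulley — that alternative is enough. However, the plaintiff resides in Ulley, which falls within the stated exception and so defeats the condition. Not satisfied.
  (b) No defendant is a corporation; the amount in controversy is 16,500 dollars, below the 100,000 dollars floor — none of the alternatives is met. Fails.
  (c) No defendant is a corporation; no such written consent has been filed — no alternative holds. Not satisfied.
  (d) Rowan Jonquil resides in Ulley. Met.
  → No jurisdiction.

No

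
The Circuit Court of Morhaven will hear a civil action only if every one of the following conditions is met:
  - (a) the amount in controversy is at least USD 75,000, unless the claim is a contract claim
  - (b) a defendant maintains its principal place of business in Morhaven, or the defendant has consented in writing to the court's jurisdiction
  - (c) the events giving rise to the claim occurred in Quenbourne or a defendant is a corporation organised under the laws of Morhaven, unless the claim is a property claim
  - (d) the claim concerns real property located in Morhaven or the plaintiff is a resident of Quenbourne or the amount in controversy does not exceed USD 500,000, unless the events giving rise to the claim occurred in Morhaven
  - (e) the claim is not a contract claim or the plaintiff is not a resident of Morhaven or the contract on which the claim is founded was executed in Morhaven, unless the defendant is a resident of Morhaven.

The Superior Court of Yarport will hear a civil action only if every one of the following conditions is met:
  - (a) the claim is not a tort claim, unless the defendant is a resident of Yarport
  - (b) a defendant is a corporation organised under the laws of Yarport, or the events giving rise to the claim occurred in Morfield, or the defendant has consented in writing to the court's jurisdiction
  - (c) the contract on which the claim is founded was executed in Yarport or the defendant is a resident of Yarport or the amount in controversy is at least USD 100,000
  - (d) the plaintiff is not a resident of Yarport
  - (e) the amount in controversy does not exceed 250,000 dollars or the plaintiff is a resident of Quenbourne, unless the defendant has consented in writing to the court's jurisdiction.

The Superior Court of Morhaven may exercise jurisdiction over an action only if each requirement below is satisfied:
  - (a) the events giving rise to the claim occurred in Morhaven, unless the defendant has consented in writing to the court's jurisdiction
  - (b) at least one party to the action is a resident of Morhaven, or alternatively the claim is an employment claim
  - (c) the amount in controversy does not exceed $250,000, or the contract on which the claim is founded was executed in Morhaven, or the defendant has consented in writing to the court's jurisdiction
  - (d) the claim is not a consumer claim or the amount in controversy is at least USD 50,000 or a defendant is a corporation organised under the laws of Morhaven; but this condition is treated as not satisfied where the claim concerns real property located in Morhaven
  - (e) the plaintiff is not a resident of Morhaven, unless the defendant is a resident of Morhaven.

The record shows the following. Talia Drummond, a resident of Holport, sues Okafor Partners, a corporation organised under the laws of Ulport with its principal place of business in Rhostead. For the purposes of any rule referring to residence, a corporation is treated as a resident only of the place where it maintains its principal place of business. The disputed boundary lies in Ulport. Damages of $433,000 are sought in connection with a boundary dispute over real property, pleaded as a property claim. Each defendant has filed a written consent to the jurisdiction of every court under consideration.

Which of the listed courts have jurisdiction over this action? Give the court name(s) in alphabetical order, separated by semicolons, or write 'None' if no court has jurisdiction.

the Circuit Court of Morhaven; the Superior Court of Yarport

The Circuit Court of Morhaven:
  (a) The amount in controversy is USD 433,000, which meets the $75,000 floor. Condition met.
  (b) Every defendant has filed written consent, so one alternative holds. Condition met.
  (c) The operative events occurred in Ulport, not Quenbourne; the corporate defendant(s) are organised in Ulport, not Morhaven — none of the alternatives is met. The proviso rescues it, though: the claim is a property claim. Condition met.
  (d) The amount in controversy is $433,000, within the 500,000 dollars ceiling, so one alternative holds. Met.
  (e) The claim is a property claim, not a contract claim — that alternative is enough. Condition met.
  → Every requirement is satisfied — jurisdiction.
The Superior Court of Yarport:
  (a) The claim is a property claim, not a tort claim. Met.
  (b) Every defendant has filed written consent, so one alternative holds. Met.
  (c) The amount in controversy is USD 433,000, which meets the USD 100,000 floor — that alternative is enough. Satisfied.
  (d) The plaintiff resides in Holport, which is not Yarport. Met.
  (e) The amount in controversy is 433,000 dollars, above the USD 250,000 ceiling; the plaintiff resides in Holport, not Quenbourne — every alternative fails. But every defendant has filed written consent, and the 'unless' clause therefore excuses the requirement. Satisfied.
  → The court has jurisdiction.
The Superior Court of Morhaven:
  (a) The operative events occurred in Ulport, not Morhaven. The proviso rescues it, though: every defendant has filed written consent. Met.
  (b) No party resides in Morhaven; the claim is a property claim, not an employment claim — none of the alternatives is met. Fails.
  (c) Every defendant has filed written consent, which satisfies one of the alternatives. Satisfied.
  (d) The claim is a property claim, not a consumer claim — that alternative is enough. The carve-out does not apply: the property lies in Ulport, not Morhaven. Satisfied.
  (e) The plaintiff resides in Holport, which is not Morhaven. Condition met.
  → Not every requirement is met — no jurisdiction.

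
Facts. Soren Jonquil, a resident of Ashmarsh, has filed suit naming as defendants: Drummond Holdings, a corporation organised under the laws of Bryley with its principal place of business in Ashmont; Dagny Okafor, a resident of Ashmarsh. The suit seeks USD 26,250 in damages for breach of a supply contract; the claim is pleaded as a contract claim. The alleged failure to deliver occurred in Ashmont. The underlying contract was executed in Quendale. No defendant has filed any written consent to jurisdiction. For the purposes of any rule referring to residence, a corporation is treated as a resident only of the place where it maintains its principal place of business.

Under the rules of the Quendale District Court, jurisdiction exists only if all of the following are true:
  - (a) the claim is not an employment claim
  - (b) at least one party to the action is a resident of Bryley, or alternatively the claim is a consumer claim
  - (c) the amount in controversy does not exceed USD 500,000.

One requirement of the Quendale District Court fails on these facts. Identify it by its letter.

The Quendale District Court:
  (a) The claim is a contract claim, not an employment claim. Satisfied.
  (b) No party resides in Bryley; the claim is a contract claim, not a consumer claim — no alternative holds. Not satisfied.
  (c) The amount in controversy is 26,250 dollars, within the USD 500,000 ceiling. Satisfied.
Only condition (b) fails.

(b)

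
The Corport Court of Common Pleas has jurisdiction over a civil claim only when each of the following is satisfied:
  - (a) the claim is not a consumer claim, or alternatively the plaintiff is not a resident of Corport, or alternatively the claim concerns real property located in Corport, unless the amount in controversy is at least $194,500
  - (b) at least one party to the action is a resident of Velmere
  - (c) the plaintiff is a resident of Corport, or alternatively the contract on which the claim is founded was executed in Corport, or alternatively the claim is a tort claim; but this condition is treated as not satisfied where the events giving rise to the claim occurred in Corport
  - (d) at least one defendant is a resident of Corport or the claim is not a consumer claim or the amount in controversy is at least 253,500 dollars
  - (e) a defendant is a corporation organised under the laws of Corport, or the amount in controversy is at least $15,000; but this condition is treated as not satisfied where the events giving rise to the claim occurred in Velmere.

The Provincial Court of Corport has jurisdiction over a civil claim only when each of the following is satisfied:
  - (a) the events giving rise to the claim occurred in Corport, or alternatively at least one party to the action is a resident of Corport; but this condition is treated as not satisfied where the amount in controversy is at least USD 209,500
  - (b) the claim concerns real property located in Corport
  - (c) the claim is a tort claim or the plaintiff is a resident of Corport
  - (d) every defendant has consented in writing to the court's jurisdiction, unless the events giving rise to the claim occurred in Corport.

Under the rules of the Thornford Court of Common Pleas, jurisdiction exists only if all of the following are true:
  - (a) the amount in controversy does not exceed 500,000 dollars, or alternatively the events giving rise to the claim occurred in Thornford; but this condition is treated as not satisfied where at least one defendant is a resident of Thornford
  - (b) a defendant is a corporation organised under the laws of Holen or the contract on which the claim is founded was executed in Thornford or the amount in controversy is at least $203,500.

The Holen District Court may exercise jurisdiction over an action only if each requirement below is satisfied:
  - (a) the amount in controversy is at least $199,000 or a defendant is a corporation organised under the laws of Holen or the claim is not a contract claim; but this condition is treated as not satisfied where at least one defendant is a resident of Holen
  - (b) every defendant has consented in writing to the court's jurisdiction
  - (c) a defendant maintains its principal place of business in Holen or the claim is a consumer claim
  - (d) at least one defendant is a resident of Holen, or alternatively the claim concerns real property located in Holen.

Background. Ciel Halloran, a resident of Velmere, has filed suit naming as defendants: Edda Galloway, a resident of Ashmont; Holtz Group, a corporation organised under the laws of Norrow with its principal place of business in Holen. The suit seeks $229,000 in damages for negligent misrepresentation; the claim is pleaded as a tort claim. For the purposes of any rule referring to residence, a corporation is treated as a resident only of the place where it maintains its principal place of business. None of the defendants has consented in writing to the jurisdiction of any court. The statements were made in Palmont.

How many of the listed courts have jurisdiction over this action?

The Corport Court of Common Pleas:
  (a) The claim is a tort claim, not a consumer claim, which satisfies one of the alternatives. Satisfied.
  (b) Ciel Halloran resides in Velmere. Satisfied.
  (c) The claim is a tort claim, so one alternative holds. And the carve-out is inapplicable — the operative events occurred in Palmont, not Corport. Condition met.
  (d) The claim is a tort claim, not a consumer claim — that alternative is enough. Met.
  (e) The amount in controversy is USD 229,000, which meets the $15,000 floor — that alternative is enough. The carve-out does not apply: the operative events occurred in Palmont, not Velmere. Met.
  → The court has jurisdiction.
The Provincial Court of Corport:
  (a) The operative events occurred in Palmont, not Corport; no party resides in Corport — no alternative holds. Not satisfied.
  (b) The claim does not concern real property. Not satisfied.
  (c) The claim is a tort claim — that alternative is enough. Satisfied.
  (d) No such written consent has been filed. The proviso offers no rescue either, since the operative events occurred in Palmont, not Corport. Not met.
  → At least one condition fails; no jurisdiction.
The Thornford Court of Common Pleas:
  (a) The amount in controversy is USD 229,000, within the $500,000 ceiling, which satisfies one of the alternatives. And the carve-out is inapplicable — no defendant resides in Thornford (they reside in Ashmont, Holen). Met.
  (b) The amount in controversy is 229,000 dollars, which meets the 203,500 dollars floor, which satisfies one of the alternatives. Met.
  → All conditions met; jurisdiction exists.
The Holen District Court:
  (a) The amount in controversy is $229,000, which meets the USD 199,000 floor, so one alternative holds. However, Holtz Group resides in Holen, which falls within the stated exception and so defeats the condition. Condition not met.
  (b) No such written consent has been filed. Condition not met.
  (c) Holtz Group has its principal place of business in Holen, so this disjunct is met. Condition met.
  (d) Holtz Group resides in Holen, so this disjunct is met. Satisfied.
  → At least one condition fails; no jurisdiction.
Courts with jurisdiction: the Corport Court of Common Pleas, the Thornford Court of Common Pleas — 2 in total.

2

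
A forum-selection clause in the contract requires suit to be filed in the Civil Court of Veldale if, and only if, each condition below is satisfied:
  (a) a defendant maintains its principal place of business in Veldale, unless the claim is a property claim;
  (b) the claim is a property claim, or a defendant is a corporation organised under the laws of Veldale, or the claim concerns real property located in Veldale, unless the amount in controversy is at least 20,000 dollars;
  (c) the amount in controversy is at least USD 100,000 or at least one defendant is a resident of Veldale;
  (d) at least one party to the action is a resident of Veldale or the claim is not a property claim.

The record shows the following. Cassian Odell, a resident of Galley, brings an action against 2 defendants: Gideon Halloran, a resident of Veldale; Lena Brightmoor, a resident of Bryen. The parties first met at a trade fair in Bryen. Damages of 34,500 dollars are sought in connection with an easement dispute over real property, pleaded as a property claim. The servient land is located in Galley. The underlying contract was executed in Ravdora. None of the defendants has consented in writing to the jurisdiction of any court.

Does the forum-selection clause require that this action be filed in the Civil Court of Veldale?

The Civil Court of Veldale:
  (a) No defendant is a corporation. The proviso rescues it, though: the claim is a property claim. Met.
  (b) The claim is a property claim, which satisfies one of the alternatives. Satisfied.
  (c) Gideon Halloran resides in Veldale, so this disjunct is met. Satisfied.
  (d) Gideon Halloran resides in Veldale — that alternative is enough. Condition met.
  → Forum clause is triggered.

Yes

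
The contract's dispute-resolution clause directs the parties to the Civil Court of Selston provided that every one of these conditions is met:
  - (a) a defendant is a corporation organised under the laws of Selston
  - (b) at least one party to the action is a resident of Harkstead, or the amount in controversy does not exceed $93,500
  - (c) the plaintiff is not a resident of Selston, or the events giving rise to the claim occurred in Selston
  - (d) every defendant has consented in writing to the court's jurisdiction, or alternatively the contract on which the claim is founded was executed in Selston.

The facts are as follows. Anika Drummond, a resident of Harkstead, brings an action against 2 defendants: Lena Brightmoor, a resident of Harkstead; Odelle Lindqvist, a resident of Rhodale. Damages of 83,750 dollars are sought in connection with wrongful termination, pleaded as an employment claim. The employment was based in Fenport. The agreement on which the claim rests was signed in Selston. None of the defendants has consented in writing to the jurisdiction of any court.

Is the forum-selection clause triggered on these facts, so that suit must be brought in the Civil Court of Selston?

The Civil Court of Selston:
  (a) No defendant is a corporation. Not satisfied.
  (b) Anika Drummond resides in Harkstead, so one alternative holds. Met.
  (c) The plaintiff resides in Harkstead, which is not Selston — that alternative is enough. Condition met.
  (d) The contract was executed in Selston, which satisfies one of the alternatives. Condition met.
  → Forum clause is not triggered.

No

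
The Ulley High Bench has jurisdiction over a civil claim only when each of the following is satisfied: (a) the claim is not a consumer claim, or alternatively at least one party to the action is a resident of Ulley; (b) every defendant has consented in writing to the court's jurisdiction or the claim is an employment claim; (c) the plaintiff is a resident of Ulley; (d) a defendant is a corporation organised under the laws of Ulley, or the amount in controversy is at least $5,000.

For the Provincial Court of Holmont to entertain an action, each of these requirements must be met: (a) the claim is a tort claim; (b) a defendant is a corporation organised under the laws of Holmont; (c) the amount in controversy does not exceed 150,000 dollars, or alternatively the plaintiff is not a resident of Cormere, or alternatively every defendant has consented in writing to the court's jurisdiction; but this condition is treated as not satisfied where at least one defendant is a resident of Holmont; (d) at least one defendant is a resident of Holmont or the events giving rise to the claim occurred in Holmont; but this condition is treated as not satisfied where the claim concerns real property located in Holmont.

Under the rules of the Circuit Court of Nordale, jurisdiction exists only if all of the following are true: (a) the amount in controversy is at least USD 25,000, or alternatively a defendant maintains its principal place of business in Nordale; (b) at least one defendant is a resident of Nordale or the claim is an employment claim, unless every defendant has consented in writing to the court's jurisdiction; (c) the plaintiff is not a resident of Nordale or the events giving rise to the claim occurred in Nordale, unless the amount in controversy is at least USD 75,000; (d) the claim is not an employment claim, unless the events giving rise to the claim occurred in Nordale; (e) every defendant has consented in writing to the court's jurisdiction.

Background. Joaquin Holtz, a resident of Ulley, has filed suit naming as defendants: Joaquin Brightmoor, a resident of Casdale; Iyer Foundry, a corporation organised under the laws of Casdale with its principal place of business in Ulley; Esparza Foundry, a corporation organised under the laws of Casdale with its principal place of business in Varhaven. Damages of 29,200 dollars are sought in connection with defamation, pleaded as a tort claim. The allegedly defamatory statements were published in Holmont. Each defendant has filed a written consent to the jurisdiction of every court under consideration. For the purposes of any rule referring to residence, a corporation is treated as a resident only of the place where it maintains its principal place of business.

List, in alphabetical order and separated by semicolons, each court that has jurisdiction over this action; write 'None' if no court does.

the Circuit Court of Nordale; the Ulley High Bench

The Ulley High Bench:
  (a) The claim is a tort claim, not a consumer claim, so one alternative holds. Met.
  (b) Every defendant has filed written consent — that alternative is enough. Satisfied.
  (c) The plaintiff resides in Ulley. Condition met.
  (d) The amount in controversy is 29,200 dollars, which meets the 5,000 dollars floor, so this disjunct is met. Met.
  → The court has jurisdiction.
The Provincial Court of Holmont:
  (a) The claim is a tort claim. Satisfied.
  (b) The corporate defendant(s) are organised in Casdale, not Holmont. Not met.
  (c) The amount in controversy is USD 29,200, within the $150,000 ceiling, which satisfies one of the alternatives. The carve-out does not apply: no defendant resides in Holmont (they reside in Casdale, Ulley, Varhaven). Condition met.
  (d) The operative events occurred in Holmont — that alternative is enough. The carve-out does not apply: the claim does not concern real property. Condition met.
  → No jurisdiction.
The Circuit Court of Nordale:
  (a) The amount in controversy is 29,200 dollars, which meets the USD 25,000 floor, so this disjunct is met. Condition met.
  (b) No defendant resides in Nordale (they reside in Casdale, Ulley, Varhaven); the claim is a tort claim, not an employment claim — every alternative fails. However, every defendant has filed written consent, so the 'unless' proviso supplies this condition. Condition met.
  (c) The plaintiff resides in Ulley, which is not Nordale — that alternative is enough. Met.
  (d) The claim is a tort claim, not an employment claim. Met.
  (e) Every defendant has filed written consent. Met.
  → The court has jurisdiction.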